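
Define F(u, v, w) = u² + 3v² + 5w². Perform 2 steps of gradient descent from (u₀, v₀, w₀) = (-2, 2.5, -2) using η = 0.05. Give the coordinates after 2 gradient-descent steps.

∇F = (2u, 6v, 10w)
Step 1: at (-2, 2.5, -2), ∇F = (-4, 15, -20) → (-2, 2.5, -2) − 0.05·(-4, 15, -20) = (-1.8, 1.75, -1)
Step 2: at (-1.8, 1.75, -1), ∇F = (-3.6, 10.5, -10) → (-1.8, 1.75, -1) − 0.05·(-3.6, 10.5, -10) = (-1.62, 1.225, -0.5)

(-1.62, 1.225, -0.5)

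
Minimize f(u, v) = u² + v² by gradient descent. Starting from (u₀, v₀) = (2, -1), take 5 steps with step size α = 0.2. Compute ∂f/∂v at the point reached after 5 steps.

-0.15552

∇f = (2u, 2v)
(u₁, v₁) = (2, -1) − 0.2·(4, -2) = (1.2, -0.6)
(u₂, v₂) = (1.2, -0.6) − 0.2·(2.4, -1.2) = (0.72, -0.36)
(u₃, v₃) = (0.72, -0.36) − 0.2·(1.44, -0.72) = (0.432, -0.216)
(u₄, v₄) = (0.432, -0.216) − 0.2·(0.864, -0.432) = (0.2592, -0.1296)
(u₅, v₅) = (0.2592, -0.1296) − 0.2·(0.5184, -0.2592) = (0.15552, -0.07776)
∂f/∂v at (0.15552, -0.07776) = -0.15552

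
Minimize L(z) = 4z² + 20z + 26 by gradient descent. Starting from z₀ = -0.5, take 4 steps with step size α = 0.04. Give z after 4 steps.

-2.07237248

L′(z) = 8z + 20
z₁ = -0.5 − 0.04·16 = -1.14
z₂ = -1.14 − 0.04·10.88 = -1.5752
z₃ = -1.5752 − 0.04·7.3984 = -1.871136
z₄ = -1.871136 − 0.04·5.030912 = -2.07237248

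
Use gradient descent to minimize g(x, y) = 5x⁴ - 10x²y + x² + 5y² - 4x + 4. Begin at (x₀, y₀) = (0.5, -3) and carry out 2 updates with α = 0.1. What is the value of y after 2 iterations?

6.0025

∇g = (20x³ - 20xy + 2x - 4, -10x² + 10y)
(x₁, y₁) = (0.5, -3) − 0.1·(29.5, -32.5) = (-2.45, 0.25)
(x₂, y₂) = (-2.45, 0.25) − 0.1·(-290.7725, -57.525) = (26.62725, 6.0025)
y = 6.0025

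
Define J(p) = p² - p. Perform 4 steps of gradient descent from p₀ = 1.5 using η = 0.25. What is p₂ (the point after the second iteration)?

0.75

J′(p) = 2p - 1
p₁ = 1.5 − 0.25·2 = 1
p₂ = 1 − 0.25·1 = 0.75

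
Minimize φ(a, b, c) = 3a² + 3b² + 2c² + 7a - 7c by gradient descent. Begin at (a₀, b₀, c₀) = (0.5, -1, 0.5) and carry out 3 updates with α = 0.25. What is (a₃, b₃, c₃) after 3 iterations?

∇φ = (6a + 7, 6b, 4c - 7)
(a₁, b₁, c₁) = (0.5, -1, 0.5) − 0.25·(10, -6, -5) = (-2, 0.5, 1.75)
(a₂, b₂, c₂) = (-2, 0.5, 1.75) − 0.25·(-5, 3, 0) = (-0.75, -0.25, 1.75)
(a₃, b₃, c₃) = (-0.75, -0.25, 1.75) − 0.25·(2.5, -1.5, 0) = (-1.375, 0.125, 1.75)

(-1.375, 0.125, 1.75)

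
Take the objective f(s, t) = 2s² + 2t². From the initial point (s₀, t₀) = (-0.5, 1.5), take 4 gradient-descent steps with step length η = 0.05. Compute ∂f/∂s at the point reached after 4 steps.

∇f = (4s, 4t)
(s₁, t₁) = (-0.5, 1.5) − 0.05·(-2, 6) = (-0.4, 1.2)
(s₂, t₂) = (-0.4, 1.2) − 0.05·(-1.6, 4.8) = (-0.32, 0.96)
(s₃, t₃) = (-0.32, 0.96) − 0.05·(-1.28, 3.84) = (-0.256, 0.768)
(s₄, t₄) = (-0.256, 0.768) − 0.05·(-1.024, 3.072) = (-0.2048, 0.6144)
∂f/∂s at (-0.2048, 0.6144) = -0.8192

-0.8192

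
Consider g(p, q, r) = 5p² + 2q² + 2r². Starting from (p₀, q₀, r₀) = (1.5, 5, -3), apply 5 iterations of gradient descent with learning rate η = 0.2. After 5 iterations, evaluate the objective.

11.2500069632

∇g = (10p, 4q, 4r)
(p₁, q₁, r₁) = (1.5, 5, -3) − 0.2·(15, 20, -12) = (-1.5, 1, -0.6)
(p₂, q₂, r₂) = (-1.5, 1, -0.6) − 0.2·(-15, 4, -2.4) = (1.5, 0.2, -0.12)
(p₃, q₃, r₃) = (1.5, 0.2, -0.12) − 0.2·(15, 0.8, -0.48) = (-1.5, 0.04, -0.024)
(p₄, q₄, r₄) = (-1.5, 0.04, -0.024) − 0.2·(-15, 0.16, -0.096) = (1.5, 0.008, -0.0048)
(p₅, q₅, r₅) = (1.5, 0.008, -0.0048) − 0.2·(15, 0.032, -0.0192) = (-1.5, 0.0016, -0.00096)
g(-1.5, 0.0016, -0.00096) = 11.2500069632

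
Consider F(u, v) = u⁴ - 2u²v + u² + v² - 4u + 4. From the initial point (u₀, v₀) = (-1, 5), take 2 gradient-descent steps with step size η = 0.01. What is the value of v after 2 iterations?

∇F = (4u³ - 4uv + 2u - 4, -2u² + 2v)
Step 1: at (-1, 5), ∇F = (10, 8) → (-1, 5) − 0.01·(10, 8) = (-1.1, 4.92)
Step 2: at (-1.1, 4.92), ∇F = (10.124, 7.42) → (-1.1, 4.92) − 0.01·(10.124, 7.42) = (-1.20124, 4.8458)
v = 4.8458

4.8458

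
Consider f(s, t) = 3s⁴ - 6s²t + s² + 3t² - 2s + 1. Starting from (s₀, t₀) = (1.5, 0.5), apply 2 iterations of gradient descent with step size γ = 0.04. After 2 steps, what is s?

∇f = (12s³ - 12st + 2s - 2, -6s² + 6t)
Step 1: at (1.5, 0.5), ∇f = (32.5, -10.5) → (1.5, 0.5) − 0.04·(32.5, -10.5) = (0.2, 0.92)
Step 2: at (0.2, 0.92), ∇f = (-3.712, 5.28) → (0.2, 0.92) − 0.04·(-3.712, 5.28) = (0.34848, 0.7088)
s = 0.34848

0.34848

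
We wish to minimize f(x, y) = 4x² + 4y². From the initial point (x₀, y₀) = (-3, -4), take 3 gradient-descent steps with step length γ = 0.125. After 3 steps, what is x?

0

∇f = (8x, 8y)
Step 1: at (-3, -4), ∇f = (-24, -32) → (-3, -4) − 0.125·(-24, -32) = (0, 0)
Step 2: at (0, 0), ∇f = (0, 0) → (0, 0) − 0.125·(0, 0) = (0, 0)
Step 3: at (0, 0), ∇f = (0, 0) → (0, 0) − 0.125·(0, 0) = (0, 0)
x = 0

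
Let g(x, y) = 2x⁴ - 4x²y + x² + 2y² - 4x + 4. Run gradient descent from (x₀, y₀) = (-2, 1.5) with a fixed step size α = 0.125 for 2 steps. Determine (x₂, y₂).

(-49.5, 9.375)

∇g = (8x³ - 8xy + 2x - 4, -4x² + 4y)
(x₁, y₁) = (-2, 1.5) − 0.125·(-48, -10) = (4, 2.75)
(x₂, y₂) = (4, 2.75) − 0.125·(428, -53) = (-49.5, 9.375)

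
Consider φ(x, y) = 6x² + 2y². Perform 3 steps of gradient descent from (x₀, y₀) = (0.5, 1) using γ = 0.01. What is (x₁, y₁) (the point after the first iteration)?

∇φ = (12x, 4y)
(x₁, y₁) = (0.5, 1) − 0.01·(6, 4) = (0.44, 0.96)

(0.44, 0.96)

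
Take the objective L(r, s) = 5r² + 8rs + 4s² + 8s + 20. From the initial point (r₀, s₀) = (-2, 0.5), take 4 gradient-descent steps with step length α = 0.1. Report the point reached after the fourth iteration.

∇L = (10r + 8s, 8r + 8s + 8)
Step 1: at (-2, 0.5), ∇L = (-16, -4) → (-2, 0.5) − 0.1·(-16, -4) = (-0.4, 0.9)
Step 2: at (-0.4, 0.9), ∇L = (3.2, 12) → (-0.4, 0.9) − 0.1·(3.2, 12) = (-0.72, -0.3)
Step 3: at (-0.72, -0.3), ∇L = (-9.6, -0.16) → (-0.72, -0.3) − 0.1·(-9.6, -0.16) = (0.24, -0.284)
Step 4: at (0.24, -0.284), ∇L = (0.128, 7.648) → (0.24, -0.284) − 0.1·(0.128, 7.648) = (0.2272, -1.0488)

(0.2272, -1.0488)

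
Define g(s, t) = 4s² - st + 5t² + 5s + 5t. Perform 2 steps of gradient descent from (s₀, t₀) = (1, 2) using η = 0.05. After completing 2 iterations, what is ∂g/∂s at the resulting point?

5.3075

∇g = (8s - t + 5, -s + 10t + 5)
(s₁, t₁) = (1, 2) − 0.05·(11, 24) = (0.45, 0.8)
(s₂, t₂) = (0.45, 0.8) − 0.05·(7.8, 12.55) = (0.06, 0.1725)
∂g/∂s at (0.06, 0.1725) = 5.3075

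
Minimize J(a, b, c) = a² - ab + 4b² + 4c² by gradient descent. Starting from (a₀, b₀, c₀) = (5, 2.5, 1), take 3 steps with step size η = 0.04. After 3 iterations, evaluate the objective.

18.000487530496

∇J = (2a - b, -a + 8b, 8c)
(a₁, b₁, c₁) = (5, 2.5, 1) − 0.04·(7.5, 15, 8) = (4.7, 1.9, 0.68)
(a₂, b₂, c₂) = (4.7, 1.9, 0.68) − 0.04·(7.5, 10.5, 5.44) = (4.4, 1.48, 0.4624)
(a₃, b₃, c₃) = (4.4, 1.48, 0.4624) − 0.04·(7.32, 7.44, 3.6992) = (4.1072, 1.1824, 0.314432)
J(4.1072, 1.1824, 0.314432) = 18.000487530496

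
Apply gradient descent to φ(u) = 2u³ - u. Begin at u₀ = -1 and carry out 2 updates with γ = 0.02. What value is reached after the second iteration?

-1.2252

φ′(u) = 6u² - 1
Step 1: φ′(-1) = 5; u₁ = -1 − 0.02·5 = -1.1
Step 2: φ′(-1.1) = 6.26; u₂ = -1.1 − 0.02·6.26 = -1.2252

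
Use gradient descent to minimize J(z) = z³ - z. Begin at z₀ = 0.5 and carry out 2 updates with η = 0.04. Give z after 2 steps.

J′(z) = 3z² - 1
Step 1: J′(0.5) = -0.25; z₁ = 0.5 − 0.04·(-0.25) = 0.51
Step 2: J′(0.51) = -0.2197; z₂ = 0.51 − 0.04·(-0.2197) = 0.518788

0.518788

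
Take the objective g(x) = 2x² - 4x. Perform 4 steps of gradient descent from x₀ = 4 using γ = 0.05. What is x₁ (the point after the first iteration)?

g′(x) = 4x - 4
Step 1: g′(4) = 12; x₁ = 4 − 0.05·12 = 3.4

3.4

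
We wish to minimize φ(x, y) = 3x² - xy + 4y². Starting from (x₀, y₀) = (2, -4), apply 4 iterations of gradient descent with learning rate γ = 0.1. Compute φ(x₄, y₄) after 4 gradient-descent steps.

0.00043812

∇φ = (6x - y, -x + 8y)
(x₁, y₁) = (2, -4) − 0.1·(16, -34) = (0.4, -0.6)
(x₂, y₂) = (0.4, -0.6) − 0.1·(3, -5.2) = (0.1, -0.08)
(x₃, y₃) = (0.1, -0.08) − 0.1·(0.68, -0.74) = (0.032, -0.006)
(x₄, y₄) = (0.032, -0.006) − 0.1·(0.198, -0.08) = (0.0122, 0.002)
φ(0.0122, 0.002) = 0.00043812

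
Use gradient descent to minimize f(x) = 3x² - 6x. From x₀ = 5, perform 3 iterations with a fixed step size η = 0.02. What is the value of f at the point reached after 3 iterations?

f′(x) = 6x - 6
Step 1: f′(5) = 24; x₁ = 5 − 0.02·24 = 4.52
Step 2: f′(4.52) = 21.12; x₂ = 4.52 − 0.02·21.12 = 4.0976
Step 3: f′(4.0976) = 18.5856; x₃ = 4.0976 − 0.02·18.5856 = 3.725888
f(3.725888) = 19.291396165632

19.291396165632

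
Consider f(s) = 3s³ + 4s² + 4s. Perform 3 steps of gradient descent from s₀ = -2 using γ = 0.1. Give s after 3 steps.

f′(s) = 9s² + 8s + 4
Step 1: f′(-2) = 24; s₁ = -2 − 0.1·24 = -4.4
Step 2: f′(-4.4) = 143.04; s₂ = -4.4 − 0.1·143.04 = -18.704
Step 3: f′(-18.704) = 3002.924544; s₃ = -18.704 − 0.1·3002.924544 = -318.9964544

-318.9964544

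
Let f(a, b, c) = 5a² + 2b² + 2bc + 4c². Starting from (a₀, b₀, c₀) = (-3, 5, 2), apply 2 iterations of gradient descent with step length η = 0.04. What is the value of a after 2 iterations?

-1.08

∇f = (10a, 4b + 2c, 2b + 8c)
(a₁, b₁, c₁) = (-3, 5, 2) − 0.04·(-30, 24, 26) = (-1.8, 4.04, 0.96)
(a₂, b₂, c₂) = (-1.8, 4.04, 0.96) − 0.04·(-18, 18.08, 15.76) = (-1.08, 3.3168, 0.3296)
a = -1.08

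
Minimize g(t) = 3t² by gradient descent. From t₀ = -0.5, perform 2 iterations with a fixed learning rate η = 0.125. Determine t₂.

-0.03125

g′(t) = 6t
Step 1: g′(-0.5) = -3; t₁ = -0.5 − 0.125·(-3) = -0.125
Step 2: g′(-0.125) = -0.75; t₂ = -0.125 − 0.125·(-0.75) = -0.03125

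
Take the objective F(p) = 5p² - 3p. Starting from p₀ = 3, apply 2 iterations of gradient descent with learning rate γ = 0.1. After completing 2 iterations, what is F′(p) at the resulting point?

F′(p) = 10p - 3
p₁ = 3 − 0.1·27 = 0.3
p₂ = 0.3 − 0.1·0 = 0.3
F′(p) at (0.3) = 0

0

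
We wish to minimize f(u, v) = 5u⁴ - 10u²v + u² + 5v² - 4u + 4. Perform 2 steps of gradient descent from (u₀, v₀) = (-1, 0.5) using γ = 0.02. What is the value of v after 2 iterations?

0.57248

∇f = (20u³ - 20uv + 2u - 4, -10u² + 10v)
Step 1: at (-1, 0.5), ∇f = (-16, -5) → (-1, 0.5) − 0.02·(-16, -5) = (-0.68, 0.6)
Step 2: at (-0.68, 0.6), ∇f = (-3.48864, 1.376) → (-0.68, 0.6) − 0.02·(-3.48864, 1.376) = (-0.6102272, 0.57248)
v = 0.57248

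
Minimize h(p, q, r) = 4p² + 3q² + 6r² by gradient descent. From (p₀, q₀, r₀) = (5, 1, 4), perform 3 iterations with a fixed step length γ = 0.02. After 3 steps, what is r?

1.755904

∇h = (8p, 6q, 12r)
Step 1: at (5, 1, 4), ∇h = (40, 6, 48) → (5, 1, 4) − 0.02·(40, 6, 48) = (4.2, 0.88, 3.04)
Step 2: at (4.2, 0.88, 3.04), ∇h = (33.6, 5.28, 36.48) → (4.2, 0.88, 3.04) − 0.02·(33.6, 5.28, 36.48) = (3.528, 0.7744, 2.3104)
Step 3: at (3.528, 0.7744, 2.3104), ∇h = (28.224, 4.6464, 27.7248) → (3.528, 0.7744, 2.3104) − 0.02·(28.224, 4.6464, 27.7248) = (2.96352, 0.681472, 1.755904)
r = 1.755904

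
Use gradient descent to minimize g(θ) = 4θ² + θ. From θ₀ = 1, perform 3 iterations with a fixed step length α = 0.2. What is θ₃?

g′(θ) = 8θ + 1
Step 1: g′(1) = 9; θ₁ = 1 − 0.2·9 = -0.8
Step 2: g′(-0.8) = -5.4; θ₂ = -0.8 − 0.2·(-5.4) = 0.28
Step 3: g′(0.28) = 3.24; θ₃ = 0.28 − 0.2·3.24 = -0.368

-0.368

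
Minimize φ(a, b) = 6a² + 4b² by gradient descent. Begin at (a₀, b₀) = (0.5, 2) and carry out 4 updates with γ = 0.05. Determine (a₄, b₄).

∇φ = (12a, 8b)
(a₁, b₁) = (0.5, 2) − 0.05·(6, 16) = (0.2, 1.2)
(a₂, b₂) = (0.2, 1.2) − 0.05·(2.4, 9.6) = (0.08, 0.72)
(a₃, b₃) = (0.08, 0.72) − 0.05·(0.96, 5.76) = (0.032, 0.432)
(a₄, b₄) = (0.032, 0.432) − 0.05·(0.384, 3.456) = (0.0128, 0.2592)

(0.0128, 0.2592)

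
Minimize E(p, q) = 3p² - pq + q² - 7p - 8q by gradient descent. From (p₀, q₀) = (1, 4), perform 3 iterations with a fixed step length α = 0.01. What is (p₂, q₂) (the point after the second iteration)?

(1.0971, 4.0203)

∇E = (6p - q - 7, -p + 2q - 8)
(p₁, q₁) = (1, 4) − 0.01·(-5, -1) = (1.05, 4.01)
(p₂, q₂) = (1.05, 4.01) − 0.01·(-4.71, -1.03) = (1.0971, 4.0203)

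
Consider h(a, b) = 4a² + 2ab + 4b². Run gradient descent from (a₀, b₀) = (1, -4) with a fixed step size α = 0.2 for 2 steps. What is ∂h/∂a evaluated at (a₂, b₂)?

-14.4

∇h = (8a + 2b, 2a + 8b)
Step 1: at (1, -4), ∇h = (0, -30) → (1, -4) − 0.2·(0, -30) = (1, 2)
Step 2: at (1, 2), ∇h = (12, 18) → (1, 2) − 0.2·(12, 18) = (-1.4, -1.6)
∂h/∂a at (-1.4, -1.6) = -14.4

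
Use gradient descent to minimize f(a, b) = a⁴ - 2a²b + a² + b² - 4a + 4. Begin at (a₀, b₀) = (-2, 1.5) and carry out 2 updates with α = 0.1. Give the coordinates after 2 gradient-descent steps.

∇f = (4a³ - 4ab + 2a - 4, -2a² + 2b)
(a₁, b₁) = (-2, 1.5) − 0.1·(-28, -5) = (0.8, 2)
(a₂, b₂) = (0.8, 2) − 0.1·(-6.752, 2.72) = (1.4752, 1.728)

(1.4752, 1.728)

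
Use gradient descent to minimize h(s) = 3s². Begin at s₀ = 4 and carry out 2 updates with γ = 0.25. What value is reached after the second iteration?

1

h′(s) = 6s
Step 1: h′(4) = 24; s₁ = 4 − 0.25·24 = -2
Step 2: h′(-2) = -12; s₂ = -2 − 0.25·(-12) = 1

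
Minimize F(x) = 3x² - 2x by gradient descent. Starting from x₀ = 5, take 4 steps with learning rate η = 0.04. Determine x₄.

F′(x) = 6x - 2
Step 1: F′(5) = 28; x₁ = 5 − 0.04·28 = 3.88
Step 2: F′(3.88) = 21.28; x₂ = 3.88 − 0.04·21.28 = 3.0288
Step 3: F′(3.0288) = 16.1728; x₃ = 3.0288 − 0.04·16.1728 = 2.381888
Step 4: F′(2.381888) = 12.291328; x₄ = 2.381888 − 0.04·12.291328 = 1.89023488

1.89023488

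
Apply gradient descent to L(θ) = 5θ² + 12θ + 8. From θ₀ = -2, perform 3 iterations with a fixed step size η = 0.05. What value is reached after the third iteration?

L′(θ) = 10θ + 12
Step 1: L′(-2) = -8; θ₁ = -2 − 0.05·(-8) = -1.6
Step 2: L′(-1.6) = -4; θ₂ = -1.6 − 0.05·(-4) = -1.4
Step 3: L′(-1.4) = -2; θ₃ = -1.4 − 0.05·(-2) = -1.3

-1.3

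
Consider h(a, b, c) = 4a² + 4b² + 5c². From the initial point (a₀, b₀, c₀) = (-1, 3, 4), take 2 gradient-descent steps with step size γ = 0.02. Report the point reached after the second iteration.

(-0.7056, 2.1168, 2.56)

∇h = (8a, 8b, 10c)
Step 1: at (-1, 3, 4), ∇h = (-8, 24, 40) → (-1, 3, 4) − 0.02·(-8, 24, 40) = (-0.84, 2.52, 3.2)
Step 2: at (-0.84, 2.52, 3.2), ∇h = (-6.72, 20.16, 32) → (-0.84, 2.52, 3.2) − 0.02·(-6.72, 20.16, 32) = (-0.7056, 2.1168, 2.56)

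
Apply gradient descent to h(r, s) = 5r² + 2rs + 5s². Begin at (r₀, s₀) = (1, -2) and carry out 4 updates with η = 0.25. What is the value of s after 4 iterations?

-9.5

∇h = (10r + 2s, 2r + 10s)
(r₁, s₁) = (1, -2) − 0.25·(6, -18) = (-0.5, 2.5)
(r₂, s₂) = (-0.5, 2.5) − 0.25·(0, 24) = (-0.5, -3.5)
(r₃, s₃) = (-0.5, -3.5) − 0.25·(-12, -36) = (2.5, 5.5)
(r₄, s₄) = (2.5, 5.5) − 0.25·(36, 60) = (-6.5, -9.5)
s = -9.5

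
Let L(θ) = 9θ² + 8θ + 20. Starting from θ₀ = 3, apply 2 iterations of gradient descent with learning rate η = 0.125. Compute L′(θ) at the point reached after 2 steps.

96.875

L′(θ) = 18θ + 8
Step 1: L′(3) = 62; θ₁ = 3 − 0.125·62 = -4.75
Step 2: L′(-4.75) = -77.5; θ₂ = -4.75 − 0.125·(-77.5) = 4.9375
L′(θ) at (4.9375) = 96.875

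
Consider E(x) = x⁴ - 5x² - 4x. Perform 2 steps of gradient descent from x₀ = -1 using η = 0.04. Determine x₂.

E′(x) = 4x³ - 10x - 4
x₁ = -1 − 0.04·2 = -1.08
x₂ = -1.08 − 0.04·1.761152 = -1.15044608

-1.15044608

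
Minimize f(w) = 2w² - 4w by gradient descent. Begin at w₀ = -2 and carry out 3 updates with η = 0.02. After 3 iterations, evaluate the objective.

8.914390024192

f′(w) = 4w - 4
w₁ = -2 − 0.02·(-12) = -1.76
w₂ = -1.76 − 0.02·(-11.04) = -1.5392
w₃ = -1.5392 − 0.02·(-10.1568) = -1.336064
f(-1.336064) = 8.914390024192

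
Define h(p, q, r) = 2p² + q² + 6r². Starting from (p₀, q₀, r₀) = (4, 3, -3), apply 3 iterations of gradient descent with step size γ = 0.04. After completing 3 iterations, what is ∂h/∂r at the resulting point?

∇h = (4p, 2q, 12r)
(p₁, q₁, r₁) = (4, 3, -3) − 0.04·(16, 6, -36) = (3.36, 2.76, -1.56)
(p₂, q₂, r₂) = (3.36, 2.76, -1.56) − 0.04·(13.44, 5.52, -18.72) = (2.8224, 2.5392, -0.8112)
(p₃, q₃, r₃) = (2.8224, 2.5392, -0.8112) − 0.04·(11.2896, 5.0784, -9.7344) = (2.370816, 2.336064, -0.421824)
∂h/∂r at (2.370816, 2.336064, -0.421824) = -5.061888

-5.061888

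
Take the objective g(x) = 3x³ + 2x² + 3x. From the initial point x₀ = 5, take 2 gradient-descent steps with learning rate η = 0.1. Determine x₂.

g′(x) = 9x² + 4x + 3
Step 1: g′(5) = 248; x₁ = 5 − 0.1·248 = -19.8
Step 2: g′(-19.8) = 3452.16; x₂ = -19.8 − 0.1·3452.16 = -365.016

-365.016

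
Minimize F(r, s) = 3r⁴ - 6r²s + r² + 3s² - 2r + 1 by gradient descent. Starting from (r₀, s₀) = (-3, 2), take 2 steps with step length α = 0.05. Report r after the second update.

∇F = (12r³ - 12rs + 2r - 2, -6r² + 6s)
(r₁, s₁) = (-3, 2) − 0.05·(-260, -42) = (10, 4.1)
(r₂, s₂) = (10, 4.1) − 0.05·(11526, -575.4) = (-566.3, 32.87)
r = -566.3

-566.3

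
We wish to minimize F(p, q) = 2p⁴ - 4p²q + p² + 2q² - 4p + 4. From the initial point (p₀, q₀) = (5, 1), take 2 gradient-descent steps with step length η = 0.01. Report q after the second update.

∇F = (8p³ - 8pq + 2p - 4, -4p² + 4q)
(p₁, q₁) = (5, 1) − 0.01·(966, -96) = (-4.66, 1.96)
(p₂, q₂) = (-4.66, 1.96) − 0.01·(-749.808768, -79.0224) = (2.83808768, 2.750224)
q = 2.750224

2.750224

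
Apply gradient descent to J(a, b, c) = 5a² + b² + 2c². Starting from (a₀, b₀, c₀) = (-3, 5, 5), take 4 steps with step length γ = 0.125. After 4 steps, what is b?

∇J = (10a, 2b, 4c)
(a₁, b₁, c₁) = (-3, 5, 5) − 0.125·(-30, 10, 20) = (0.75, 3.75, 2.5)
(a₂, b₂, c₂) = (0.75, 3.75, 2.5) − 0.125·(7.5, 7.5, 10) = (-0.1875, 2.8125, 1.25)
(a₃, b₃, c₃) = (-0.1875, 2.8125, 1.25) − 0.125·(-1.875, 5.625, 5) = (0.046875, 2.109375, 0.625)
(a₄, b₄, c₄) = (0.046875, 2.109375, 0.625) − 0.125·(0.46875, 4.21875, 2.5) = (-0.01171875, 1.58203125, 0.3125)
b = 1.58203125

1.58203125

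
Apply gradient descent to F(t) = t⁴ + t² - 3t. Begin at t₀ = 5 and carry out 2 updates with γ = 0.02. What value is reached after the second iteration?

F′(t) = 4t³ + 2t - 3
t₁ = 5 − 0.02·507 = -5.14
t₂ = -5.14 − 0.02·(-556.466976) = 5.98933952

5.98933952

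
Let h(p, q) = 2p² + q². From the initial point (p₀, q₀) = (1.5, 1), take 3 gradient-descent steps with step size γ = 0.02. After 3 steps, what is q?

∇h = (4p, 2q)
(p₁, q₁) = (1.5, 1) − 0.02·(6, 2) = (1.38, 0.96)
(p₂, q₂) = (1.38, 0.96) − 0.02·(5.52, 1.92) = (1.2696, 0.9216)
(p₃, q₃) = (1.2696, 0.9216) − 0.02·(5.0784, 1.8432) = (1.168032, 0.884736)
q = 0.884736

0.884736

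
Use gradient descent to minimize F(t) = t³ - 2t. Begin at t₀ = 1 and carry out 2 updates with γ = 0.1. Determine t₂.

0.857

F′(t) = 3t² - 2
Step 1: F′(1) = 1; t₁ = 1 − 0.1·1 = 0.9
Step 2: F′(0.9) = 0.43; t₂ = 0.9 − 0.1·0.43 = 0.857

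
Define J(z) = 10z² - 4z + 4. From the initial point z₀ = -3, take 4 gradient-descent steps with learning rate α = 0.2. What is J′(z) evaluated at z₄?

J′(z) = 20z - 4
z₁ = -3 − 0.2·(-64) = 9.8
z₂ = 9.8 − 0.2·192 = -28.6
z₃ = -28.6 − 0.2·(-576) = 86.6
z₄ = 86.6 − 0.2·1728 = -259
J′(z) at (-259) = -5184

-5184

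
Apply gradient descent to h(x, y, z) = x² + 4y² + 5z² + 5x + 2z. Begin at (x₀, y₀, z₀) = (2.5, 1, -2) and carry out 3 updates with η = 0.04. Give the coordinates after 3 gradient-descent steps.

∇h = (2x + 5, 8y, 10z + 2)
Step 1: at (2.5, 1, -2), ∇h = (10, 8, -18) → (2.5, 1, -2) − 0.04·(10, 8, -18) = (2.1, 0.68, -1.28)
Step 2: at (2.1, 0.68, -1.28), ∇h = (9.2, 5.44, -10.8) → (2.1, 0.68, -1.28) − 0.04·(9.2, 5.44, -10.8) = (1.732, 0.4624, -0.848)
Step 3: at (1.732, 0.4624, -0.848), ∇h = (8.464, 3.6992, -6.48) → (1.732, 0.4624, -0.848) − 0.04·(8.464, 3.6992, -6.48) = (1.39344, 0.314432, -0.5888)

(1.39344, 0.314432, -0.5888)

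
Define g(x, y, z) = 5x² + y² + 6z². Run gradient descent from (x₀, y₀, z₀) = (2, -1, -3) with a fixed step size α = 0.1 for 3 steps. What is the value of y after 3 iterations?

-0.512

∇g = (10x, 2y, 12z)
(x₁, y₁, z₁) = (2, -1, -3) − 0.1·(20, -2, -36) = (0, -0.8, 0.6)
(x₂, y₂, z₂) = (0, -0.8, 0.6) − 0.1·(0, -1.6, 7.2) = (0, -0.64, -0.12)
(x₃, y₃, z₃) = (0, -0.64, -0.12) − 0.1·(0, -1.28, -1.44) = (0, -0.512, 0.024)
y = -0.512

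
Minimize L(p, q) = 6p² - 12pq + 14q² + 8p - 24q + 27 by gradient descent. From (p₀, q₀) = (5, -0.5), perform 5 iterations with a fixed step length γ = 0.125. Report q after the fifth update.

∇L = (12p - 12q + 8, -12p + 28q - 24)
Step 1: at (5, -0.5), ∇L = (74, -98) → (5, -0.5) − 0.125·(74, -98) = (-4.25, 11.75)
Step 2: at (-4.25, 11.75), ∇L = (-184, 356) → (-4.25, 11.75) − 0.125·(-184, 356) = (18.75, -32.75)
Step 3: at (18.75, -32.75), ∇L = (626, -1166) → (18.75, -32.75) − 0.125·(626, -1166) = (-59.5, 113)
Step 4: at (-59.5, 113), ∇L = (-2062, 3854) → (-59.5, 113) − 0.125·(-2062, 3854) = (198.25, -368.75)
Step 5: at (198.25, -368.75), ∇L = (6812, -12728) → (198.25, -368.75) − 0.125·(6812, -12728) = (-653.25, 1222.25)
q = 1222.25

1222.25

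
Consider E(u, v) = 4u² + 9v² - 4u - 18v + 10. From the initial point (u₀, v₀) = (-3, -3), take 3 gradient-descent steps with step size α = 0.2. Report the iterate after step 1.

∇E = (8u - 4, 18v - 18)
Step 1: at (-3, -3), ∇E = (-28, -72) → (-3, -3) − 0.2·(-28, -72) = (2.6, 11.4)

(2.6, 11.4)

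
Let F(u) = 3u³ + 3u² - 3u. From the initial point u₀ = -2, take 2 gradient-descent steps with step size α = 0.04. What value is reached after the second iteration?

-4.942016

F′(u) = 9u² + 6u - 3
Step 1: F′(-2) = 21; u₁ = -2 − 0.04·21 = -2.84
Step 2: F′(-2.84) = 52.5504; u₂ = -2.84 − 0.04·52.5504 = -4.942016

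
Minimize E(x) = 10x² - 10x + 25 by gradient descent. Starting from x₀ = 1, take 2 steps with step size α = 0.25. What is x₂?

8.5

E′(x) = 20x - 10
x₁ = 1 − 0.25·10 = -1.5
x₂ = -1.5 − 0.25·(-40) = 8.5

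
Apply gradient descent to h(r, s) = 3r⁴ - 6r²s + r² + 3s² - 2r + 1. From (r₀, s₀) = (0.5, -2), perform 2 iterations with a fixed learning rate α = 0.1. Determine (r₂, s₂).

(0.69125, 0.0775)

∇h = (12r³ - 12rs + 2r - 2, -6r² + 6s)
Step 1: at (0.5, -2), ∇h = (12.5, -13.5) → (0.5, -2) − 0.1·(12.5, -13.5) = (-0.75, -0.65)
Step 2: at (-0.75, -0.65), ∇h = (-14.4125, -7.275) → (-0.75, -0.65) − 0.1·(-14.4125, -7.275) = (0.69125, 0.0775)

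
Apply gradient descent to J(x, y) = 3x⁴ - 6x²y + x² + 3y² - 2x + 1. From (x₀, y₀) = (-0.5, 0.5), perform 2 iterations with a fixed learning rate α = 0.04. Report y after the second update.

0.380864

∇J = (12x³ - 12xy + 2x - 2, -6x² + 6y)
Step 1: at (-0.5, 0.5), ∇J = (-1.5, 1.5) → (-0.5, 0.5) − 0.04·(-1.5, 1.5) = (-0.44, 0.44)
Step 2: at (-0.44, 0.44), ∇J = (-1.579008, 1.4784) → (-0.44, 0.44) − 0.04·(-1.579008, 1.4784) = (-0.37683968, 0.380864)
y = 0.380864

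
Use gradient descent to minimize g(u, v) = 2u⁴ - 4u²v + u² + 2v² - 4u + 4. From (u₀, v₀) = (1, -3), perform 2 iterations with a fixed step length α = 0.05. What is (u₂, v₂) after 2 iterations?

∇g = (8u³ - 8uv + 2u - 4, -4u² + 4v)
(u₁, v₁) = (1, -3) − 0.05·(30, -16) = (-0.5, -2.2)
(u₂, v₂) = (-0.5, -2.2) − 0.05·(-14.8, -9.8) = (0.24, -1.71)

(0.24, -1.71)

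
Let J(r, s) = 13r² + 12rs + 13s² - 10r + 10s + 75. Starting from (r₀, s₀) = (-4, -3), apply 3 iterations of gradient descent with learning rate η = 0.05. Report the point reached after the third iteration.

∇J = (26r + 12s - 10, 12r + 26s + 10)
Step 1: at (-4, -3), ∇J = (-150, -116) → (-4, -3) − 0.05·(-150, -116) = (3.5, 2.8)
Step 2: at (3.5, 2.8), ∇J = (114.6, 124.8) → (3.5, 2.8) − 0.05·(114.6, 124.8) = (-2.23, -3.44)
Step 3: at (-2.23, -3.44), ∇J = (-109.26, -106.2) → (-2.23, -3.44) − 0.05·(-109.26, -106.2) = (3.233, 1.87)

(3.233, 1.87)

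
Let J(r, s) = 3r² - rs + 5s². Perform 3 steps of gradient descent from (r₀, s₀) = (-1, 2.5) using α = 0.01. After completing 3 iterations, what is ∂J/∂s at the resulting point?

18.7452495

∇J = (6r - s, -r + 10s)
Step 1: at (-1, 2.5), ∇J = (-8.5, 26) → (-1, 2.5) − 0.01·(-8.5, 26) = (-0.915, 2.24)
Step 2: at (-0.915, 2.24), ∇J = (-7.73, 23.315) → (-0.915, 2.24) − 0.01·(-7.73, 23.315) = (-0.8377, 2.00685)
Step 3: at (-0.8377, 2.00685), ∇J = (-7.03305, 20.9062) → (-0.8377, 2.00685) − 0.01·(-7.03305, 20.9062) = (-0.7673695, 1.797788)
∂J/∂s at (-0.7673695, 1.797788) = 18.7452495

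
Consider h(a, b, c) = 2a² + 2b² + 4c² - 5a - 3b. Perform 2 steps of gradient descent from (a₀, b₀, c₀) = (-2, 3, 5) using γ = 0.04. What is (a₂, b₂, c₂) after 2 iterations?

∇h = (4a - 5, 4b - 3, 8c)
Step 1: at (-2, 3, 5), ∇h = (-13, 9, 40) → (-2, 3, 5) − 0.04·(-13, 9, 40) = (-1.48, 2.64, 3.4)
Step 2: at (-1.48, 2.64, 3.4), ∇h = (-10.92, 7.56, 27.2) → (-1.48, 2.64, 3.4) − 0.04·(-10.92, 7.56, 27.2) = (-1.0432, 2.3376, 2.312)

(-1.0432, 2.3376, 2.312)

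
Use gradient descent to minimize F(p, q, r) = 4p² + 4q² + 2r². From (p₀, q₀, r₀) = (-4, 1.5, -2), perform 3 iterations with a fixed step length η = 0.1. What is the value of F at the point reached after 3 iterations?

∇F = (8p, 8q, 4r)
Step 1: at (-4, 1.5, -2), ∇F = (-32, 12, -8) → (-4, 1.5, -2) − 0.1·(-32, 12, -8) = (-0.8, 0.3, -1.2)
Step 2: at (-0.8, 0.3, -1.2), ∇F = (-6.4, 2.4, -4.8) → (-0.8, 0.3, -1.2) − 0.1·(-6.4, 2.4, -4.8) = (-0.16, 0.06, -0.72)
Step 3: at (-0.16, 0.06, -0.72), ∇F = (-1.28, 0.48, -2.88) → (-0.16, 0.06, -0.72) − 0.1·(-1.28, 0.48, -2.88) = (-0.032, 0.012, -0.432)
F(-0.032, 0.012, -0.432) = 0.37792

0.37792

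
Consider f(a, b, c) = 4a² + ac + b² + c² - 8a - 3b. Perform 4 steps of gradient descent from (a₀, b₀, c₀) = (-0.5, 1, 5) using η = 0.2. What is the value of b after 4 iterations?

∇f = (8a + c - 8, 2b - 3, a + 2c)
Step 1: at (-0.5, 1, 5), ∇f = (-7, -1, 9.5) → (-0.5, 1, 5) − 0.2·(-7, -1, 9.5) = (0.9, 1.2, 3.1)
Step 2: at (0.9, 1.2, 3.1), ∇f = (2.3, -0.6, 7.1) → (0.9, 1.2, 3.1) − 0.2·(2.3, -0.6, 7.1) = (0.44, 1.32, 1.68)
Step 3: at (0.44, 1.32, 1.68), ∇f = (-2.8, -0.36, 3.8) → (0.44, 1.32, 1.68) − 0.2·(-2.8, -0.36, 3.8) = (1, 1.392, 0.92)
Step 4: at (1, 1.392, 0.92), ∇f = (0.92, -0.216, 2.84) → (1, 1.392, 0.92) − 0.2·(0.92, -0.216, 2.84) = (0.816, 1.4352, 0.352)
b = 1.4352

1.4352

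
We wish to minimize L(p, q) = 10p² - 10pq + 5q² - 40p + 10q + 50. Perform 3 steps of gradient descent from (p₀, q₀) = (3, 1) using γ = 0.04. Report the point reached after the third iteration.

(2.728, 1.56)

∇L = (20p - 10q - 40, -10p + 10q + 10)
(p₁, q₁) = (3, 1) − 0.04·(10, -10) = (2.6, 1.4)
(p₂, q₂) = (2.6, 1.4) − 0.04·(-2, -2) = (2.68, 1.48)
(p₃, q₃) = (2.68, 1.48) − 0.04·(-1.2, -2) = (2.728, 1.56)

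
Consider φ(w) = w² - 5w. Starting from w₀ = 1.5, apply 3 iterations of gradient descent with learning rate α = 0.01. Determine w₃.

1.558808

φ′(w) = 2w - 5
w₁ = 1.5 − 0.01·(-2) = 1.52
w₂ = 1.52 − 0.01·(-1.96) = 1.5396
w₃ = 1.5396 − 0.01·(-1.9208) = 1.558808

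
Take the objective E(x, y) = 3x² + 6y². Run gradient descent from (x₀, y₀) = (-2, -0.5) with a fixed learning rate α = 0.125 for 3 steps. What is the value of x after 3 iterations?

-0.03125

∇E = (6x, 12y)
Step 1: at (-2, -0.5), ∇E = (-12, -6) → (-2, -0.5) − 0.125·(-12, -6) = (-0.5, 0.25)
Step 2: at (-0.5, 0.25), ∇E = (-3, 3) → (-0.5, 0.25) − 0.125·(-3, 3) = (-0.125, -0.125)
Step 3: at (-0.125, -0.125), ∇E = (-0.75, -1.5) → (-0.125, -0.125) − 0.125·(-0.75, -1.5) = (-0.03125, 0.0625)
x = -0.03125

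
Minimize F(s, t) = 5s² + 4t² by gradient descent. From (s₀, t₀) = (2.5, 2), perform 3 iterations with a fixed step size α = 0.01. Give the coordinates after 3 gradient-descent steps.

∇F = (10s, 8t)
(s₁, t₁) = (2.5, 2) − 0.01·(25, 16) = (2.25, 1.84)
(s₂, t₂) = (2.25, 1.84) − 0.01·(22.5, 14.72) = (2.025, 1.6928)
(s₃, t₃) = (2.025, 1.6928) − 0.01·(20.25, 13.5424) = (1.8225, 1.557376)

(1.8225, 1.557376)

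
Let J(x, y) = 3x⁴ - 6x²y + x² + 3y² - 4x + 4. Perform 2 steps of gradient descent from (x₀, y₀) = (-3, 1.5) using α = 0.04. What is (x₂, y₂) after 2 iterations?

(-243.96384, 18.6456)

∇J = (12x³ - 12xy + 2x - 4, -6x² + 6y)
Step 1: at (-3, 1.5), ∇J = (-280, -45) → (-3, 1.5) − 0.04·(-280, -45) = (8.2, 3.3)
Step 2: at (8.2, 3.3), ∇J = (6304.096, -383.64) → (8.2, 3.3) − 0.04·(6304.096, -383.64) = (-243.96384, 18.6456)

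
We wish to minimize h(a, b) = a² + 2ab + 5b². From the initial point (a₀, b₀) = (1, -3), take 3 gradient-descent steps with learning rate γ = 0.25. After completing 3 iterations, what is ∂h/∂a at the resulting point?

∇h = (2a + 2b, 2a + 10b)
(a₁, b₁) = (1, -3) − 0.25·(-4, -28) = (2, 4)
(a₂, b₂) = (2, 4) − 0.25·(12, 44) = (-1, -7)
(a₃, b₃) = (-1, -7) − 0.25·(-16, -72) = (3, 11)
∂h/∂a at (3, 11) = 28

28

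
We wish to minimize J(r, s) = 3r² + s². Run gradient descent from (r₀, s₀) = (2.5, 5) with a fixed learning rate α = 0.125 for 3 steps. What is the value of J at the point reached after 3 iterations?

4.45404052734375

∇J = (6r, 2s)
Step 1: at (2.5, 5), ∇J = (15, 10) → (2.5, 5) − 0.125·(15, 10) = (0.625, 3.75)
Step 2: at (0.625, 3.75), ∇J = (3.75, 7.5) → (0.625, 3.75) − 0.125·(3.75, 7.5) = (0.15625, 2.8125)
Step 3: at (0.15625, 2.8125), ∇J = (0.9375, 5.625) → (0.15625, 2.8125) − 0.125·(0.9375, 5.625) = (0.0390625, 2.109375)
J(0.0390625, 2.109375) = 4.45404052734375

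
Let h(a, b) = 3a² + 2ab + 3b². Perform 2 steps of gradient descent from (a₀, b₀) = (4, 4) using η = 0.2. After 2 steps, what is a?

1.44

∇h = (6a + 2b, 2a + 6b)
Step 1: at (4, 4), ∇h = (32, 32) → (4, 4) − 0.2·(32, 32) = (-2.4, -2.4)
Step 2: at (-2.4, -2.4), ∇h = (-19.2, -19.2) → (-2.4, -2.4) − 0.2·(-19.2, -19.2) = (1.44, 1.44)
a = 1.44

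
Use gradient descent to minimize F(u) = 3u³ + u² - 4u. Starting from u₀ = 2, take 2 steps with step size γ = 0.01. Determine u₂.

F′(u) = 9u² + 2u - 4
u₁ = 2 − 0.01·36 = 1.64
u₂ = 1.64 − 0.01·23.4864 = 1.405136

1.405136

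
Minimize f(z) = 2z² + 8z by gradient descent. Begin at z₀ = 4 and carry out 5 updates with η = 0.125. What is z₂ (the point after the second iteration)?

-0.5

f′(z) = 4z + 8
z₁ = 4 − 0.125·24 = 1
z₂ = 1 − 0.125·12 = -0.5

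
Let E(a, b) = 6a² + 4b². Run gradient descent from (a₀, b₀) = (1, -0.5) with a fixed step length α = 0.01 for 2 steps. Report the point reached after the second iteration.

∇E = (12a, 8b)
(a₁, b₁) = (1, -0.5) − 0.01·(12, -4) = (0.88, -0.46)
(a₂, b₂) = (0.88, -0.46) − 0.01·(10.56, -3.68) = (0.7744, -0.4232)

(0.7744, -0.4232)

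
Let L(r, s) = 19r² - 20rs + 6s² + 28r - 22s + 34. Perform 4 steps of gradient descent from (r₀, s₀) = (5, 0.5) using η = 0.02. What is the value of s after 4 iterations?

3.01144192

∇L = (38r - 20s + 28, -20r + 12s - 22)
(r₁, s₁) = (5, 0.5) − 0.02·(208, -116) = (0.84, 2.82)
(r₂, s₂) = (0.84, 2.82) − 0.02·(3.52, -4.96) = (0.7696, 2.9192)
(r₃, s₃) = (0.7696, 2.9192) − 0.02·(-1.1392, -2.3616) = (0.792384, 2.966432)
(r₄, s₄) = (0.792384, 2.966432) − 0.02·(-1.218048, -2.250496) = (0.81674496, 3.01144192)
s = 3.01144192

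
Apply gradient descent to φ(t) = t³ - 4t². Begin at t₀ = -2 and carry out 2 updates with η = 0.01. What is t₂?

-2.618352

φ′(t) = 3t² - 8t
Step 1: φ′(-2) = 28; t₁ = -2 − 0.01·28 = -2.28
Step 2: φ′(-2.28) = 33.8352; t₂ = -2.28 − 0.01·33.8352 = -2.618352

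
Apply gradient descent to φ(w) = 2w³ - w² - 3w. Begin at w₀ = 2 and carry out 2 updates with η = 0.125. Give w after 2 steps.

φ′(w) = 6w² - 2w - 3
w₁ = 2 − 0.125·17 = -0.125
w₂ = -0.125 − 0.125·(-2.65625) = 0.20703125

0.20703125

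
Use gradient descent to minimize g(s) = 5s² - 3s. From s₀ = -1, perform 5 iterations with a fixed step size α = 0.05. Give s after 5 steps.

g′(s) = 10s - 3
s₁ = -1 − 0.05·(-13) = -0.35
s₂ = -0.35 − 0.05·(-6.5) = -0.025
s₃ = -0.025 − 0.05·(-3.25) = 0.1375
s₄ = 0.1375 − 0.05·(-1.625) = 0.21875
s₅ = 0.21875 − 0.05·(-0.8125) = 0.259375

0.259375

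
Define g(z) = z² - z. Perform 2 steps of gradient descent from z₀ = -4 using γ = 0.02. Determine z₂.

-3.6472

g′(z) = 2z - 1
Step 1: g′(-4) = -9; z₁ = -4 − 0.02·(-9) = -3.82
Step 2: g′(-3.82) = -8.64; z₂ = -3.82 − 0.02·(-8.64) = -3.6472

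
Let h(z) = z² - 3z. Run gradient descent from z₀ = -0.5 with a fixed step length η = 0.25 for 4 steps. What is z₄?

1.375

h′(z) = 2z - 3
Step 1: h′(-0.5) = -4; z₁ = -0.5 − 0.25·(-4) = 0.5
Step 2: h′(0.5) = -2; z₂ = 0.5 − 0.25·(-2) = 1
Step 3: h′(1) = -1; z₃ = 1 − 0.25·(-1) = 1.25
Step 4: h′(1.25) = -0.5; z₄ = 1.25 − 0.25·(-0.5) = 1.375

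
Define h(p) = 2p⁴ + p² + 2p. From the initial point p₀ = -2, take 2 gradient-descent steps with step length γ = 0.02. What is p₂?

h′(p) = 8p³ + 2p + 2
Step 1: h′(-2) = -66; p₁ = -2 − 0.02·(-66) = -0.68
Step 2: h′(-0.68) = -1.875456; p₂ = -0.68 − 0.02·(-1.875456) = -0.64249088

-0.64249088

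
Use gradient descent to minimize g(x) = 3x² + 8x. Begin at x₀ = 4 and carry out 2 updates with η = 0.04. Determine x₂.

g′(x) = 6x + 8
Step 1: g′(4) = 32; x₁ = 4 − 0.04·32 = 2.72
Step 2: g′(2.72) = 24.32; x₂ = 2.72 − 0.04·24.32 = 1.7472

1.7472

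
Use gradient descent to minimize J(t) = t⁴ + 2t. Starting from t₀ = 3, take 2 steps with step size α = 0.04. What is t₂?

-1.04096

J′(t) = 4t³ + 2
t₁ = 3 − 0.04·110 = -1.4
t₂ = -1.4 − 0.04·(-8.976) = -1.04096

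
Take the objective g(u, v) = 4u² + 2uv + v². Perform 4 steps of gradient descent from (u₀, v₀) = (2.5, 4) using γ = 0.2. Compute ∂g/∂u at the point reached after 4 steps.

∇g = (8u + 2v, 2u + 2v)
Step 1: at (2.5, 4), ∇g = (28, 13) → (2.5, 4) − 0.2·(28, 13) = (-3.1, 1.4)
Step 2: at (-3.1, 1.4), ∇g = (-22, -3.4) → (-3.1, 1.4) − 0.2·(-22, -3.4) = (1.3, 2.08)
Step 3: at (1.3, 2.08), ∇g = (14.56, 6.76) → (1.3, 2.08) − 0.2·(14.56, 6.76) = (-1.612, 0.728)
Step 4: at (-1.612, 0.728), ∇g = (-11.44, -1.768) → (-1.612, 0.728) − 0.2·(-11.44, -1.768) = (0.676, 1.0816)
∂g/∂u at (0.676, 1.0816) = 7.5712

7.5712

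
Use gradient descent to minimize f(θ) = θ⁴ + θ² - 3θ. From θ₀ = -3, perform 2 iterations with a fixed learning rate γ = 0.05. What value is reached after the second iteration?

-1.914825

f′(θ) = 4θ³ + 2θ - 3
Step 1: f′(-3) = -117; θ₁ = -3 − 0.05·(-117) = 2.85
Step 2: f′(2.85) = 95.2965; θ₂ = 2.85 − 0.05·95.2965 = -1.914825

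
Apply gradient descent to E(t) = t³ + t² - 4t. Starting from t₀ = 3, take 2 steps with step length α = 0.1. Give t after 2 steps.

E′(t) = 3t² + 2t - 4
Step 1: E′(3) = 29; t₁ = 3 − 0.1·29 = 0.1
Step 2: E′(0.1) = -3.77; t₂ = 0.1 − 0.1·(-3.77) = 0.477

0.477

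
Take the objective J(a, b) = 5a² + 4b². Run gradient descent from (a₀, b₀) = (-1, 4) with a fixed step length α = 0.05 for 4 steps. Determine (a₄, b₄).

(-0.0625, 0.5184)

∇J = (10a, 8b)
(a₁, b₁) = (-1, 4) − 0.05·(-10, 32) = (-0.5, 2.4)
(a₂, b₂) = (-0.5, 2.4) − 0.05·(-5, 19.2) = (-0.25, 1.44)
(a₃, b₃) = (-0.25, 1.44) − 0.05·(-2.5, 11.52) = (-0.125, 0.864)
(a₄, b₄) = (-0.125, 0.864) − 0.05·(-1.25, 6.912) = (-0.0625, 0.5184)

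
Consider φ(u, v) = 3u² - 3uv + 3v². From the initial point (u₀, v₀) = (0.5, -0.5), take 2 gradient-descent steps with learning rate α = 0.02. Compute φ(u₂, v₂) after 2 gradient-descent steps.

∇φ = (6u - 3v, -3u + 6v)
(u₁, v₁) = (0.5, -0.5) − 0.02·(4.5, -4.5) = (0.41, -0.41)
(u₂, v₂) = (0.41, -0.41) − 0.02·(3.69, -3.69) = (0.3362, -0.3362)
φ(0.3362, -0.3362) = 1.01727396

1.01727396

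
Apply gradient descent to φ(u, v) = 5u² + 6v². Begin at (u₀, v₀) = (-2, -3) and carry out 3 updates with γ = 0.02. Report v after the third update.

∇φ = (10u, 12v)
Step 1: at (-2, -3), ∇φ = (-20, -36) → (-2, -3) − 0.02·(-20, -36) = (-1.6, -2.28)
Step 2: at (-1.6, -2.28), ∇φ = (-16, -27.36) → (-1.6, -2.28) − 0.02·(-16, -27.36) = (-1.28, -1.7328)
Step 3: at (-1.28, -1.7328), ∇φ = (-12.8, -20.7936) → (-1.28, -1.7328) − 0.02·(-12.8, -20.7936) = (-1.024, -1.316928)
v = -1.316928

-1.316928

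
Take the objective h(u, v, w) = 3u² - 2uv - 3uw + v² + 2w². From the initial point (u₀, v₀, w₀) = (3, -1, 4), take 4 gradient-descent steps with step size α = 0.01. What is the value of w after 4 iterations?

3.72283818

∇h = (6u - 2v - 3w, -2u + 2v, -3u + 4w)
(u₁, v₁, w₁) = (3, -1, 4) − 0.01·(8, -8, 7) = (2.92, -0.92, 3.93)
(u₂, v₂, w₂) = (2.92, -0.92, 3.93) − 0.01·(7.57, -7.68, 6.96) = (2.8443, -0.8432, 3.8604)
(u₃, v₃, w₃) = (2.8443, -0.8432, 3.8604) − 0.01·(7.171, -7.375, 6.9087) = (2.77259, -0.76945, 3.791313)
(u₄, v₄, w₄) = (2.77259, -0.76945, 3.791313) − 0.01·(6.800501, -7.08408, 6.847482) = (2.70458499, -0.6986092, 3.72283818)
w = 3.72283818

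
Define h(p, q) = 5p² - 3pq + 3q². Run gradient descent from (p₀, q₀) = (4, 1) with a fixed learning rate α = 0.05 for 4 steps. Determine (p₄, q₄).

∇h = (10p - 3q, -3p + 6q)
(p₁, q₁) = (4, 1) − 0.05·(37, -6) = (2.15, 1.3)
(p₂, q₂) = (2.15, 1.3) − 0.05·(17.6, 1.35) = (1.27, 1.2325)
(p₃, q₃) = (1.27, 1.2325) − 0.05·(9.0025, 3.585) = (0.819875, 1.05325)
(p₄, q₄) = (0.819875, 1.05325) − 0.05·(5.039, 3.859875) = (0.567925, 0.86025625)

(0.567925, 0.86025625)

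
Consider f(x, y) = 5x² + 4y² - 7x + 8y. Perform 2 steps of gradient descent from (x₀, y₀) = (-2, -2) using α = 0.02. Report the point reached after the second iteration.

(-1.028, -1.7056)

∇f = (10x - 7, 8y + 8)
Step 1: at (-2, -2), ∇f = (-27, -8) → (-2, -2) − 0.02·(-27, -8) = (-1.46, -1.84)
Step 2: at (-1.46, -1.84), ∇f = (-21.6, -6.72) → (-1.46, -1.84) − 0.02·(-21.6, -6.72) = (-1.028, -1.7056)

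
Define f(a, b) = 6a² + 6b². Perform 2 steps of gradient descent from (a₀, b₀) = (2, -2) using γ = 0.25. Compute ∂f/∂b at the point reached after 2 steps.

∇f = (12a, 12b)
Step 1: at (2, -2), ∇f = (24, -24) → (2, -2) − 0.25·(24, -24) = (-4, 4)
Step 2: at (-4, 4), ∇f = (-48, 48) → (-4, 4) − 0.25·(-48, 48) = (8, -8)
∂f/∂b at (8, -8) = -96

-96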